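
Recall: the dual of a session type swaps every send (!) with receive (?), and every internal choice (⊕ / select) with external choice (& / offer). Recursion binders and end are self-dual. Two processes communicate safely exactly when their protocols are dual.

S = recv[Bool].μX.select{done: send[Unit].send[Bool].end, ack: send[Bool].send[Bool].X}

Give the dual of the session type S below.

send[Bool].μX.offer{done: recv[Unit].recv[Bool].end, ack: recv[Bool].recv[Bool].X}

recv[Bool] → send[Bool]
  μX → μX  (rec unchanged)
    select{done,ack} → offer{done,ack}  (select→offer)
      • done:
        send[Unit] → recv[Unit]
          send[Bool] → recv[Bool]
            dual(end) = end
      • ack:
        send[Bool] → recv[Bool]
          send[Bool] → recv[Bool]
            dual(X) = X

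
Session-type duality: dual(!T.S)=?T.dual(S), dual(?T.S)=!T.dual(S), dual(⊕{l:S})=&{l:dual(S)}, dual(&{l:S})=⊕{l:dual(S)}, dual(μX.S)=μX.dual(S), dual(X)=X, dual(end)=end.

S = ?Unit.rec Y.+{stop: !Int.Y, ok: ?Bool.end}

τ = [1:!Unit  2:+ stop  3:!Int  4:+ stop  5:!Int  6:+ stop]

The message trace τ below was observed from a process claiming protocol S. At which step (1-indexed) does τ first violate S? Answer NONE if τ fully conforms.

step 1: got !Unit, protocol expects ?Unit  ✗

1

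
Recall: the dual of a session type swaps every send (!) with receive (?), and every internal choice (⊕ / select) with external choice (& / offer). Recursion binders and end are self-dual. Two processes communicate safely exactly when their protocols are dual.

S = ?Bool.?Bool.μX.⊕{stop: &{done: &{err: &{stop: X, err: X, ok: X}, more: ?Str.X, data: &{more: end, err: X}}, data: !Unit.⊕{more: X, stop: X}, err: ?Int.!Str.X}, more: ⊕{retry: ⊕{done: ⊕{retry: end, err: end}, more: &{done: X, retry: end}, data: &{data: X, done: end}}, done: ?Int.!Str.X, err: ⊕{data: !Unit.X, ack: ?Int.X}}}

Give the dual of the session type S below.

!Bool.!Bool.μX.&{stop: ⊕{done: ⊕{err: ⊕{stop: X, err: X, ok: X}, more: !Str.X, data: ⊕{more: end, err: X}}, data: ?Unit.&{more: X, stop: X}, err: !Int.?Str.X}, more: &{retry: &{done: &{retry: end, err: end}, more: ⊕{done: X, retry: end}, data: ⊕{data: X, done: end}}, done: !Int.?Str.X, err: &{data: ?Unit.X, ack: !Int.X}}}

?Bool = !Bool
  ?Bool = !Bool
    μX = μX  (binder kept)
      ⊕{stop,more} = &{stop,more}  (⊕→&)
        • stop:
          &{done,data,err} = ⊕{done,data,err}  (offer→select)
            • done:
              &{err,more,data} = ⊕{err,more,data}  (offer→select)
                • err:
                  &{stop,err,ok} = ⊕{stop,err,ok}  (offer→select)
                    • stop:
                      X ↦ X
                    • err:
                      X ↦ X
                    • ok:
                      X ↦ X
                • more:
                  ?Str = !Str
                    X ↦ X
                • data:
                  &{more,err} = ⊕{more,err}  (offer→select)
                    • more:
                      end ↦ end
                    • err:
                      X ↦ X
            • data:
              !Unit = ?Unit
                ⊕{more,stop} = &{more,stop}  (⊕→&)
                  • more:
                    X ↦ X
                  • stop:
                    X ↦ X
            • err:
              ?Int = !Int
                !Str = ?Str
                  X ↦ X
        • more:
          ⊕{retry,done,err} = &{retry,done,err}  (⊕→&)
            • retry:
              ⊕{done,more,data} = &{done,more,data}  (⊕→&)
                • done:
                  ⊕{retry,err} = &{retry,err}  (⊕→&)
                    • retry:
                      end ↦ end
                    • err:
                      end ↦ end
                • more:
                  &{done,retry} = ⊕{done,retry}  (offer→select)
                    • done:
                      X ↦ X
                    • retry:
                      end ↦ end
                • data:
                  &{data,done} = ⊕{data,done}  (offer→select)
                    • data:
                      X ↦ X
                    • done:
                      end ↦ end
            • done:
              ?Int = !Int
                !Str = ?Str
                  X ↦ X
            • err:
              ⊕{data,ack} = &{data,ack}  (⊕→&)
                • data:
                  !Unit = ?Unit
                    X ↦ X
                • ack:
                  ?Int = !Int
                    X ↦ X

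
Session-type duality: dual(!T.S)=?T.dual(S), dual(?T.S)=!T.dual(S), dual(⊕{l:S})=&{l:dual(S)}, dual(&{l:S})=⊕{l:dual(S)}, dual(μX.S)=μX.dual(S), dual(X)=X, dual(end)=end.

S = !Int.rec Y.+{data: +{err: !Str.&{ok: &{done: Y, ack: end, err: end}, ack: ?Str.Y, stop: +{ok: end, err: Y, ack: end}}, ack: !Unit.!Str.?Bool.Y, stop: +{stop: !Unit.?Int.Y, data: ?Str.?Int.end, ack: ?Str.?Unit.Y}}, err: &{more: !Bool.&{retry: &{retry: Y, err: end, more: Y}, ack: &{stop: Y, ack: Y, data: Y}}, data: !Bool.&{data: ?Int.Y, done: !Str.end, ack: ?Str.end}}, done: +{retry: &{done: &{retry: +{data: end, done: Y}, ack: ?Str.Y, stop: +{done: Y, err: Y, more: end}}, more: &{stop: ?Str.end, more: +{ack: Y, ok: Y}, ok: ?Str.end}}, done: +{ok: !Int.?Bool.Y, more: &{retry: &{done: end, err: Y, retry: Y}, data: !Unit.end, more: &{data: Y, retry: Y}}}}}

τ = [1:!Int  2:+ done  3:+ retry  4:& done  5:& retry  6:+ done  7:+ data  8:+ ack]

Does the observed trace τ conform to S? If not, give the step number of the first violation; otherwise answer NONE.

NONE

[1] !Int  ✓  residual = rec Y.…
[2] + done  ✓  residual = +{retry: &{done: &{retry: +{data: end, done: rec Y.…}, ack: ?Str.rec Y.…, stop: +{done: rec Y.…, err: rec Y.…, more: end}}, more: &{stop: ?Str.end, more: +{ack: rec Y.…, ok: rec Y.…}, ok: ?Str.end}}, done: +{ok: !Int.?Bool.rec Y.…, more: &{retry: &{done: end, err: rec Y.…, retry: rec Y.…}, data: !Unit.end, more: &{data: rec Y.…, retry: rec Y.…}}}}
[3] + retry  ✓  residual = &{done: &{retry: +{data: end, done: rec Y.…}, ack: ?Str.rec Y.…, stop: +{done: rec Y.…, err: rec Y.…, more: end}}, more: &{stop: ?Str.end, more: +{ack: rec Y.…, ok: rec Y.…}, ok: ?Str.end}}
[4] & done  ✓  residual = &{retry: +{data: end, done: rec Y.…}, ack: ?Str.rec Y.…, stop: +{done: rec Y.…, err: rec Y.…, more: end}}
[5] & retry  ✓  residual = +{data: end, done: rec Y.…}
[6] + done  ✓  residual = rec Y.…
[7] + data  ✓  residual = +{err: !Str.&{ok: &{done: rec Y.…, ack: end, err: end}, ack: ?Str.rec Y.…, stop: +{ok: end, err: rec Y.…, ack: end}}, ack: !Unit.!Str.?Bool.rec Y.…, stop: +{stop: !Unit.?Int.rec Y.…, data: ?Str.?Int.end, ack: ?Str.?Unit.rec Y.…}}
[8] + ack  ✓  residual = !Unit.!Str.?Bool.rec Y.…
τ conforms to S (length 8)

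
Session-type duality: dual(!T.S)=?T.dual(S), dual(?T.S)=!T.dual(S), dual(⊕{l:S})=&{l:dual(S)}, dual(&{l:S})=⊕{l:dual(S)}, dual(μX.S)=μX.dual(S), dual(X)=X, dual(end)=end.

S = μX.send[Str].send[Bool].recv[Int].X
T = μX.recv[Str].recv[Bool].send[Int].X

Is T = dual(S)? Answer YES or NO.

YES

μX | μX  ✓ (rec unchanged)
  send[Str] | recv[Str]  ✓
    send[Bool] | recv[Bool]  ✓
      recv[Int] | send[Int]  ✓
        X | X  ✓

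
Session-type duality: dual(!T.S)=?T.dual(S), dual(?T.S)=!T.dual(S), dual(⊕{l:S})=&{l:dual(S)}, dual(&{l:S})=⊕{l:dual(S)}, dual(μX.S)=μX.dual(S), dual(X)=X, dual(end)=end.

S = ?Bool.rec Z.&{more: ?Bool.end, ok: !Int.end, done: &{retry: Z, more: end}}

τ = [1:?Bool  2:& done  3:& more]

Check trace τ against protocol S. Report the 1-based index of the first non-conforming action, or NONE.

NONE

[1] ?Bool  ok  state: rec Z.…
[2] & done  ok  state: &{retry: rec Z.…, more: end}
[3] & more  ok  state: end
all 3 steps conform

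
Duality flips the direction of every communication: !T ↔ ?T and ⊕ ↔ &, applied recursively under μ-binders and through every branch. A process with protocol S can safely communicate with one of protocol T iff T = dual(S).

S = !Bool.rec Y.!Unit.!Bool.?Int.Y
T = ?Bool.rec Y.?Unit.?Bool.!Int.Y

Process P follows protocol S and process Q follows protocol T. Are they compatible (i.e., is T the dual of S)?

!Bool vs ?Bool  ✓
  rec Y vs rec Y  ✓ (rec unchanged)
    !Unit vs ?Unit  ✓
      !Bool vs ?Bool  ✓
        ?Int vs !Int  ✓
          Y vs Y  ✓

YES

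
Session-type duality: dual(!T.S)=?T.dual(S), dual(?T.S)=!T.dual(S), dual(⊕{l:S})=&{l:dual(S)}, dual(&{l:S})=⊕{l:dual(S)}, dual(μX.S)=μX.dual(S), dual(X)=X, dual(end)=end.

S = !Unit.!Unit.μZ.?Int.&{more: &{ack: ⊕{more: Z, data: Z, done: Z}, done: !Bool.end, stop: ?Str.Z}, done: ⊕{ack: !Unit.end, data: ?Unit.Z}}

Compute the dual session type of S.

!Unit → ?Unit
  !Unit → ?Unit
    μZ → μZ  (rec unchanged)
      ?Int → !Int
        &{more,done} → ⊕{more,done}  (offer→select)
          case more:
            &{ack,done,stop} → ⊕{ack,done,stop}  (offer→select)
              case ack:
                ⊕{more,data,done} → &{more,data,done}  (⊕→&)
                  case more:
                    Z ↦ Z
                  case data:
                    Z ↦ Z
                  case done:
                    Z ↦ Z
              case done:
                !Bool → ?Bool
                  end ↦ end
              case stop:
                ?Str → !Str
                  Z ↦ Z
          case done:
            ⊕{ack,data} → &{ack,data}  (⊕→&)
              case ack:
                !Unit → ?Unit
                  end ↦ end
              case data:
                ?Unit → !Unit
                  Z ↦ Z

?Unit.?Unit.μZ.!Int.⊕{more: ⊕{ack: &{more: Z, data: Z, done: Z}, done: ?Bool.end, stop: !Str.Z}, done: &{ack: ?Unit.end, data: !Unit.Z}}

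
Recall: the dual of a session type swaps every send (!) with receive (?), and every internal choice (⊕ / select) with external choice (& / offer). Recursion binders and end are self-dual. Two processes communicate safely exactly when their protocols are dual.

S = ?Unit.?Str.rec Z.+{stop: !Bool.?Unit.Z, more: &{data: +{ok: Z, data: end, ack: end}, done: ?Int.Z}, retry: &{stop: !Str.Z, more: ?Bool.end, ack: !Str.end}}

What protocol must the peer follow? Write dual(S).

!Unit.!Str.rec Z.&{stop: ?Bool.!Unit.Z, more: +{data: &{ok: Z, data: end, ack: end}, done: !Int.Z}, retry: +{stop: ?Str.Z, more: !Bool.end, ack: ?Str.end}}

?Unit ↦ !Unit
  ?Str ↦ !Str
    rec Z ↦ rec Z  (rec unchanged)
      +{stop,more,retry} ↦ &{stop,more,retry}  (select→offer)
        [stop]
          !Bool ↦ ?Bool
            ?Unit ↦ !Unit
              Z ↦ Z
        [more]
          &{data,done} ↦ +{data,done}  (external→internal)
            [data]
              +{ok,data,ack} ↦ &{ok,data,ack}  (select→offer)
                [ok]
                  Z ↦ Z
                [data]
                  end ↦ end
                [ack]
                  end ↦ end
            [done]
              ?Int ↦ !Int
                Z ↦ Z
        [retry]
          &{stop,more,ack} ↦ +{stop,more,ack}  (external→internal)
            [stop]
              !Str ↦ ?Str
                Z ↦ Z
            [more]
              ?Bool ↦ !Bool
                end ↦ end
            [ack]
              !Str ↦ ?Str
                end ↦ end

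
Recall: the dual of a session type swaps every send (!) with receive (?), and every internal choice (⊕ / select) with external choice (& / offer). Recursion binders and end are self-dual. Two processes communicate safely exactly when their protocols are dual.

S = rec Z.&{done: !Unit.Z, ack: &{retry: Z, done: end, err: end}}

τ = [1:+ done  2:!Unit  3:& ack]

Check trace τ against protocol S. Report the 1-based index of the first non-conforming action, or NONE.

[1] got + done, protocol expects & done or & ack  ✗

1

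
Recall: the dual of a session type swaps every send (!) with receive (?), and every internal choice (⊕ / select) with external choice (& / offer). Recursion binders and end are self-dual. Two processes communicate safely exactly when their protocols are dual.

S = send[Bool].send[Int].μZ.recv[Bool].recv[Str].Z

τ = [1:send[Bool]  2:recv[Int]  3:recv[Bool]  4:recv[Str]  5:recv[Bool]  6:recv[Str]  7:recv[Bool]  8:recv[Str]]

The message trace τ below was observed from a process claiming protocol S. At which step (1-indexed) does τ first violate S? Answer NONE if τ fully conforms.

[1] send[Bool]  ✓  now at send[Int].μZ.…
[2] got recv[Int], protocol expects send[Int]  ✗

2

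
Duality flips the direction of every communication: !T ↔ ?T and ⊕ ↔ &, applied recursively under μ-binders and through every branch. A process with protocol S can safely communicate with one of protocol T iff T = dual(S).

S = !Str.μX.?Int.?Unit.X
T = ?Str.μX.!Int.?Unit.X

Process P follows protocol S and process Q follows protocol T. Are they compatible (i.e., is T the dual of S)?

NO

!Str | ?Str  match
  μX | μX  match (rec unchanged)
    ?Int | !Int  match
      ?Unit | ?Unit  ✗ same direction on both sides — not dual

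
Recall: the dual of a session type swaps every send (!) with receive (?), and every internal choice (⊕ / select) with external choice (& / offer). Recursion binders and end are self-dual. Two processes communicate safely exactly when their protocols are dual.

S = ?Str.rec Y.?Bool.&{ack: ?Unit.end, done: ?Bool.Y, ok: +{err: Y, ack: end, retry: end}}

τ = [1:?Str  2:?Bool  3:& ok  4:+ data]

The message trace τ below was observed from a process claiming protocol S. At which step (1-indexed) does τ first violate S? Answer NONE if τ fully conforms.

4

@1 ?Str  ok  state: rec Y.…
@2 ?Bool  ok  state: &{ack: ?Unit.end, done: ?Bool.rec Y.…, ok: +{err: rec Y.…, ack: end, retry: end}}
@3 & ok  ok  state: +{err: rec Y.…, ack: end, retry: end}
@4 got + data, protocol expects + err or + ack or + retry  ✗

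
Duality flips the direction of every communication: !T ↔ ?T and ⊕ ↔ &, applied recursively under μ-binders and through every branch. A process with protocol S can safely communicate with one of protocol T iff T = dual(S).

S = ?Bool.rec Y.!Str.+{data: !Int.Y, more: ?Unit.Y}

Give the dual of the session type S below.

?Bool → !Bool
  rec Y → rec Y  (μ self-dual)
    !Str → ?Str
      +{data,more} → &{data,more}  (select→offer)
        • data:
          !Int → ?Int
            Y self-dual
        • more:
          ?Unit → !Unit
            Y self-dual

!Bool.rec Y.?Str.&{data: ?Int.Y, more: !Unit.Y}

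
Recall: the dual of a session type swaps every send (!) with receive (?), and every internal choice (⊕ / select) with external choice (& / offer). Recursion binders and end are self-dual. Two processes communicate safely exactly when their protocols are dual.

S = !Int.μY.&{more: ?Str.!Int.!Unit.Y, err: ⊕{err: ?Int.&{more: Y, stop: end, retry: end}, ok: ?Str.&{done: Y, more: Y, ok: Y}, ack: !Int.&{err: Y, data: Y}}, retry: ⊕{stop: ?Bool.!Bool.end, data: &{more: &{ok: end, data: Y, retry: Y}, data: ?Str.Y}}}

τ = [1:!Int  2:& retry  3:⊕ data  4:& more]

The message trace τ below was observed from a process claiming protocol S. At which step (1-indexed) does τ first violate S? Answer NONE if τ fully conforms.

@1 !Int  ok  residual = μY.…
@2 & retry  ok  residual = ⊕{stop: ?Bool.!Bool.end, data: &{more: &{ok: end, data: μY.…, retry: μY.…}, data: ?Str.μY.…}}
@3 ⊕ data  ok  residual = &{more: &{ok: end, data: μY.…, retry: μY.…}, data: ?Str.μY.…}
@4 & more  ok  residual = &{ok: end, data: μY.…, retry: μY.…}
trace exhausted — no violation

NONE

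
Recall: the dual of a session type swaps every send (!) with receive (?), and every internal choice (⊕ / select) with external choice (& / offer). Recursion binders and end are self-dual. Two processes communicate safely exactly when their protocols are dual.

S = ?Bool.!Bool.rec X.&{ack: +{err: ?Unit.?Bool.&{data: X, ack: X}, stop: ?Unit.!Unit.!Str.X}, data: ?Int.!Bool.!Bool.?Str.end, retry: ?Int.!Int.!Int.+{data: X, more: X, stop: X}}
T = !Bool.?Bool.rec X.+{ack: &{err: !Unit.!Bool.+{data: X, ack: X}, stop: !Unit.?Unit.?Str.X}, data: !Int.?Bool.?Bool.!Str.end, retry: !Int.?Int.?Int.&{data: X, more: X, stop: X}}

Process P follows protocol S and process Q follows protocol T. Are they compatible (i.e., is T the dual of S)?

?Bool | !Bool  match
  !Bool | ?Bool  match
    rec X | rec X  match (binder kept)
      &{ack,data,retry} | +{ack,data,retry}  match label sets agree
        • ack:
          +{err,stop} | &{err,stop}  match label sets agree
            • err:
              ?Unit | !Unit  match
                ?Bool | !Bool  match
                  &{data,ack} | +{data,ack}  match label sets agree
                    • data:
                      X | X  match
                    • ack:
                      X | X  match
            • stop:
              ?Unit | !Unit  match
                !Unit | ?Unit  match
                  !Str | ?Str  match
                    X | X  match
        • data:
          ?Int | !Int  match
            !Bool | ?Bool  match
              !Bool | ?Bool  match
                ?Str | !Str  match
                  end | end  match
        • retry:
          ?Int | !Int  match
            !Int | ?Int  match
              !Int | ?Int  match
                +{data,more,stop} | &{data,more,stop}  match label sets agree
                  • data:
                    X | X  match
                  • more:
                    X | X  match
                  • stop:
                    X | X  match

YES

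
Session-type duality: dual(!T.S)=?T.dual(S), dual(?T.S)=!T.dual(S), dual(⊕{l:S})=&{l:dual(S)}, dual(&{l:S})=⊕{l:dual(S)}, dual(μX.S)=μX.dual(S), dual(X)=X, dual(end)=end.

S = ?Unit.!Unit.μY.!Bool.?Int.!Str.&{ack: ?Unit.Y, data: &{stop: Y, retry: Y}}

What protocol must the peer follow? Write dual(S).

?Unit → !Unit
  !Unit → ?Unit
    μY → μY  (μ self-dual)
      !Bool → ?Bool
        ?Int → !Int
          !Str → ?Str
            &{ack,data} → ⊕{ack,data}  (external→internal)
              case ack:
                ?Unit → !Unit
                  Y self-dual
              case data:
                &{stop,retry} → ⊕{stop,retry}  (external→internal)
                  case stop:
                    Y self-dual
                  case retry:
                    Y self-dual

!Unit.?Unit.μY.?Bool.!Int.?Str.⊕{ack: !Unit.Y, data: ⊕{stop: Y, retry: Y}}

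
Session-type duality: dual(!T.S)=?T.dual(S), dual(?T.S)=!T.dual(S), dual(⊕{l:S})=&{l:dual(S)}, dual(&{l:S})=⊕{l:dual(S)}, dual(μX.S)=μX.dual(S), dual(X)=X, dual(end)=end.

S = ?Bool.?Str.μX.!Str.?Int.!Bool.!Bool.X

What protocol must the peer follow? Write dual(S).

?Bool = !Bool
  ?Str = !Str
    μX = μX  (μ self-dual)
      !Str = ?Str
        ?Int = !Int
          !Bool = ?Bool
            !Bool = ?Bool
              dual(X) = X

!Bool.!Str.μX.?Str.!Int.?Bool.?Bool.X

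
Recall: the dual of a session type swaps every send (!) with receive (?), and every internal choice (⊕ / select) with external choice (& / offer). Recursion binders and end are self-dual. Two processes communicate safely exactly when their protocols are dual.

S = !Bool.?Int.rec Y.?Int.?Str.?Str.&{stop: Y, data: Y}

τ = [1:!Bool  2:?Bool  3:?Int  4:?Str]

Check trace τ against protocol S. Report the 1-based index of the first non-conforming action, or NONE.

@1 !Bool  ✓  cont: ?Int.rec Y.…
@2 got ?Bool, protocol expects ?Int  ✗

2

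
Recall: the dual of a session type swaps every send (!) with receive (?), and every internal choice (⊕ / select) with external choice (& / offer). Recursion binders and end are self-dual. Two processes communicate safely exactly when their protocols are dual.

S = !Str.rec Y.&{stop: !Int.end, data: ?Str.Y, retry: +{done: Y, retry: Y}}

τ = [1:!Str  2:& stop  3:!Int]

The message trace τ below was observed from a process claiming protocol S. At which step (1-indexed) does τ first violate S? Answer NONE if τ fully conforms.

NONE

[1] !Str  ok  cont: rec Y.…
[2] & stop  ok  cont: !Int.end
[3] !Int  ok  cont: end
trace exhausted — no violation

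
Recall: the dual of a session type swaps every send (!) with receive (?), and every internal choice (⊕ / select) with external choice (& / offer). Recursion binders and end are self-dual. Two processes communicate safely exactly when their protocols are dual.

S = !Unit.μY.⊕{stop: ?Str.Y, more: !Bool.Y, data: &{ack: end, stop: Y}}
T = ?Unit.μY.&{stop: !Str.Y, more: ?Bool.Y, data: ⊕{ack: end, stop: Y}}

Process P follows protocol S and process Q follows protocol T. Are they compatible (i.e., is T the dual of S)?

YES

!Unit vs ?Unit  ok
  μY vs μY  ok (binder kept)
    ⊕{stop,more,data} vs &{stop,more,data}  ok label sets agree
      • stop:
        ?Str vs !Str  ok
          Y vs Y  ok
      • more:
        !Bool vs ?Bool  ok
          Y vs Y  ok
      • data:
        &{ack,stop} vs ⊕{ack,stop}  ok label sets agree
          • ack:
            end vs end  ok
          • stop:
            Y vs Y  ok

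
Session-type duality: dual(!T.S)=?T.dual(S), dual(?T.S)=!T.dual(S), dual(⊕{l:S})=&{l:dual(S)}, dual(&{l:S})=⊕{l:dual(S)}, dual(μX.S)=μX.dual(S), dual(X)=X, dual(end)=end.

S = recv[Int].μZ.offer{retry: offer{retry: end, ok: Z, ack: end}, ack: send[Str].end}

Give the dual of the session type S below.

recv[Int] ↦ send[Int]
  μZ ↦ μZ  (rec unchanged)
    offer{retry,ack} ↦ select{retry,ack}  (&→⊕)
      [retry]
        offer{retry,ok,ack} ↦ select{retry,ok,ack}  (&→⊕)
          [retry]
            end ↦ end
          [ok]
            Z ↦ Z
          [ack]
            end ↦ end
      [ack]
        send[Str] ↦ recv[Str]
          end ↦ end

send[Int].μZ.select{retry: select{retry: end, ok: Z, ack: end}, ack: recv[Str].end}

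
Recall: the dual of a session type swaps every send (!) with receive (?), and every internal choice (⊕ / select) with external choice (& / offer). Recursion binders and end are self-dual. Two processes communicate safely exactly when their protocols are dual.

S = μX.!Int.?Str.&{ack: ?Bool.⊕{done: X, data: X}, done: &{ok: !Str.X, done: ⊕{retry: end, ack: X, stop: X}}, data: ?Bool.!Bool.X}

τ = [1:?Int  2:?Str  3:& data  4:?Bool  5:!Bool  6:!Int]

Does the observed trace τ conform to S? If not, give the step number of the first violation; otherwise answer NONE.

@1 got ?Int, protocol expects !Int  ✗

1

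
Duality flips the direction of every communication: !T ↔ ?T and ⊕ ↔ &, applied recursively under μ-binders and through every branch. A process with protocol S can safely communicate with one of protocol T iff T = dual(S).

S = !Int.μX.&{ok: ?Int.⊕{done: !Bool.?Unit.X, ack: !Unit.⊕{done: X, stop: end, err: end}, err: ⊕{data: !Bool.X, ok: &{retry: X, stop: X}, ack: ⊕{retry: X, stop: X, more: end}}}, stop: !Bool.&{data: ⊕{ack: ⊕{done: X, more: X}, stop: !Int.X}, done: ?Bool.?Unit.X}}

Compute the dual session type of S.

?Int.μX.⊕{ok: !Int.&{done: ?Bool.!Unit.X, ack: ?Unit.&{done: X, stop: end, err: end}, err: &{data: ?Bool.X, ok: ⊕{retry: X, stop: X}, ack: &{retry: X, stop: X, more: end}}}, stop: ?Bool.⊕{data: &{ack: &{done: X, more: X}, stop: ?Int.X}, done: !Bool.!Unit.X}}

!Int → ?Int
  μX → μX  (μ self-dual)
    &{ok,stop} → ⊕{ok,stop}  (&→⊕)
      • ok:
        ?Int → !Int
          ⊕{done,ack,err} → &{done,ack,err}  (internal→external)
            • done:
              !Bool → ?Bool
                ?Unit → !Unit
                  X ↦ X
            • ack:
              !Unit → ?Unit
                ⊕{done,stop,err} → &{done,stop,err}  (internal→external)
                  • done:
                    X ↦ X
                  • stop:
                    end ↦ end
                  • err:
                    end ↦ end
            • err:
              ⊕{data,ok,ack} → &{data,ok,ack}  (internal→external)
                • data:
                  !Bool → ?Bool
                    X ↦ X
                • ok:
                  &{retry,stop} → ⊕{retry,stop}  (&→⊕)
                    • retry:
                      X ↦ X
                    • stop:
                      X ↦ X
                • ack:
                  ⊕{retry,stop,more} → &{retry,stop,more}  (internal→external)
                    • retry:
                      X ↦ X
                    • stop:
                      X ↦ X
                    • more:
                      end ↦ end
      • stop:
        !Bool → ?Bool
          &{data,done} → ⊕{data,done}  (&→⊕)
            • data:
              ⊕{ack,stop} → &{ack,stop}  (internal→external)
                • ack:
                  ⊕{done,more} → &{done,more}  (internal→external)
                    • done:
                      X ↦ X
                    • more:
                      X ↦ X
                • stop:
                  !Int → ?Int
                    X ↦ X
            • done:
              ?Bool → !Bool
                ?Unit → !Unit
                  X ↦ X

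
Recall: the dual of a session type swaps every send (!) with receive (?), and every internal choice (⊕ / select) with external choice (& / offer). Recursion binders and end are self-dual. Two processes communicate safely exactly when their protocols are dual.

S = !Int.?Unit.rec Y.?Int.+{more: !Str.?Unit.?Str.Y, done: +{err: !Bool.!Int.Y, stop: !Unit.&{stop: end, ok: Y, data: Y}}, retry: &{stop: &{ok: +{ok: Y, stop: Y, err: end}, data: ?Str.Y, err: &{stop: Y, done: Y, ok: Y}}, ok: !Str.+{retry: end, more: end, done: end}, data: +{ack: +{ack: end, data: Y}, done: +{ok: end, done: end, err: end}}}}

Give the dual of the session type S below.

!Int → ?Int
  ?Unit → !Unit
    rec Y → rec Y  (μ self-dual)
      ?Int → !Int
        +{more,done,retry} → &{more,done,retry}  (⊕→&)
          case more:
            !Str → ?Str
              ?Unit → !Unit
                ?Str → !Str
                  dual(Y) = Y
          case done:
            +{err,stop} → &{err,stop}  (⊕→&)
              case err:
                !Bool → ?Bool
                  !Int → ?Int
                    dual(Y) = Y
              case stop:
                !Unit → ?Unit
                  &{stop,ok,data} → +{stop,ok,data}  (&→⊕)
                    case stop:
                      dual(end) = end
                    case ok:
                      dual(Y) = Y
                    case data:
                      dual(Y) = Y
          case retry:
            &{stop,ok,data} → +{stop,ok,data}  (&→⊕)
              case stop:
                &{ok,data,err} → +{ok,data,err}  (&→⊕)
                  case ok:
                    +{ok,stop,err} → &{ok,stop,err}  (⊕→&)
                      case ok:
                        dual(Y) = Y
                      case stop:
                        dual(Y) = Y
                      case err:
                        dual(end) = end
                  case data:
                    ?Str → !Str
                      dual(Y) = Y
                  case err:
                    &{stop,done,ok} → +{stop,done,ok}  (&→⊕)
                      case stop:
                        dual(Y) = Y
                      case done:
                        dual(Y) = Y
                      case ok:
                        dual(Y) = Y
              case ok:
                !Str → ?Str
                  +{retry,more,done} → &{retry,more,done}  (⊕→&)
                    case retry:
                      dual(end) = end
                    case more:
                      dual(end) = end
                    case done:
                      dual(end) = end
              case data:
                +{ack,done} → &{ack,done}  (⊕→&)
                  case ack:
                    +{ack,data} → &{ack,data}  (⊕→&)
                      case ack:
                        dual(end) = end
                      case data:
                        dual(Y) = Y
                  case done:
                    +{ok,done,err} → &{ok,done,err}  (⊕→&)
                      case ok:
                        dual(end) = end
                      case done:
                        dual(end) = end
                      case err:
                        dual(end) = end

?Int.!Unit.rec Y.!Int.&{more: ?Str.!Unit.!Str.Y, done: &{err: ?Bool.?Int.Y, stop: ?Unit.+{stop: end, ok: Y, data: Y}}, retry: +{stop: +{ok: &{ok: Y, stop: Y, err: end}, data: !Str.Y, err: +{stop: Y, done: Y, ok: Y}}, ok: ?Str.&{retry: end, more: end, done: end}, data: &{ack: &{ack: end, data: Y}, done: &{ok: end, done: end, err: end}}}}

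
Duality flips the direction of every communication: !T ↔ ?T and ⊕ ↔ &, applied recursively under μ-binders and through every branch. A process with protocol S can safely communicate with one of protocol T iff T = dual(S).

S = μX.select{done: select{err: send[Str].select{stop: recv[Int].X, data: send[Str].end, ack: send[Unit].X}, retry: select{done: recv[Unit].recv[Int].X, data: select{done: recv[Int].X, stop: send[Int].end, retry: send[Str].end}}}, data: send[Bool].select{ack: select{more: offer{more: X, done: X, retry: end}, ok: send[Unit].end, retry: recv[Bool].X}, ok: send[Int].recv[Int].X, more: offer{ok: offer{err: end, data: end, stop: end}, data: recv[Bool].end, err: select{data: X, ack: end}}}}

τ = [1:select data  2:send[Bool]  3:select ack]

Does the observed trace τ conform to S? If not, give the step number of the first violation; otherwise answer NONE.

@1 select data  ok  residual = send[Bool].select{ack: select{more: offer{more: μX.…, done: μX.…, retry: end}, ok: send[Unit].end, retry: recv[Bool].μX.…}, ok: send[Int].recv[Int].μX.…, more: offer{ok: offer{err: end, data: end, stop: end}, data: recv[Bool].end, err: select{data: μX.…, ack: end}}}
@2 send[Bool]  ok  residual = select{ack: select{more: offer{more: μX.…, done: μX.…, retry: end}, ok: send[Unit].end, retry: recv[Bool].μX.…}, ok: send[Int].recv[Int].μX.…, more: offer{ok: offer{err: end, data: end, stop: end}, data: recv[Bool].end, err: select{data: μX.…, ack: end}}}
@3 select ack  ok  residual = select{more: offer{more: μX.…, done: μX.…, retry: end}, ok: send[Unit].end, retry: recv[Bool].μX.…}
all 3 steps conform

NONE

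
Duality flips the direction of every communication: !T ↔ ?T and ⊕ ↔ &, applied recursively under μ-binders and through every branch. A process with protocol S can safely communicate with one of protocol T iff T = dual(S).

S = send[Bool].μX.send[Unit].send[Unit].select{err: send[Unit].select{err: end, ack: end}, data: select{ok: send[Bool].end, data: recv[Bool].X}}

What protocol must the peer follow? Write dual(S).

send[Bool] → recv[Bool]
  μX → μX  (binder kept)
    send[Unit] → recv[Unit]
      send[Unit] → recv[Unit]
        select{err,data} → offer{err,data}  (select→offer)
          [err]
            send[Unit] → recv[Unit]
              select{err,ack} → offer{err,ack}  (select→offer)
                [err]
                  end self-dual
                [ack]
                  end self-dual
          [data]
            select{ok,data} → offer{ok,data}  (select→offer)
              [ok]
                send[Bool] → recv[Bool]
                  end self-dual
              [data]
                recv[Bool] → send[Bool]
                  X self-dual

recv[Bool].μX.recv[Unit].recv[Unit].offer{err: recv[Unit].offer{err: end, ack: end}, data: offer{ok: recv[Bool].end, data: send[Bool].X}}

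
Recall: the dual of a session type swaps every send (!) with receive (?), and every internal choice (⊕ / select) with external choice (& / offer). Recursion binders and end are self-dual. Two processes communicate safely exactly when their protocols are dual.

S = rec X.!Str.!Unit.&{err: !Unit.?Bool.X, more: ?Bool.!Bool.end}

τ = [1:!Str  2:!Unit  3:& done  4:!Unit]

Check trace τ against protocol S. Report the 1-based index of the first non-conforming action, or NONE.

3

[1] !Str  match  residual = !Unit.&{err: !Unit.?Bool.rec X.…, more: ?Bool.!Bool.end}
[2] !Unit  match  residual = &{err: !Unit.?Bool.rec X.…, more: ?Bool.!Bool.end}
[3] got & done, protocol expects & err or & more  ✗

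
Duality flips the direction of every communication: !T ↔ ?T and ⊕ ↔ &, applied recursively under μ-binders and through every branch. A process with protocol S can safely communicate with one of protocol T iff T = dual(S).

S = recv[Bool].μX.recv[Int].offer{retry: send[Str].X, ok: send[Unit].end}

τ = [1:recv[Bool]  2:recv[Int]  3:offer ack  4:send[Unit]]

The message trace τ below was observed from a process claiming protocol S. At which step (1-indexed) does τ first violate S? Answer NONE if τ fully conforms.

[1] recv[Bool]  match  cont: μX.…
[2] recv[Int]  match  cont: offer{retry: send[Str].μX.…, ok: send[Unit].end}
[3] got offer ack, protocol expects offer retry or offer ok  ✗

3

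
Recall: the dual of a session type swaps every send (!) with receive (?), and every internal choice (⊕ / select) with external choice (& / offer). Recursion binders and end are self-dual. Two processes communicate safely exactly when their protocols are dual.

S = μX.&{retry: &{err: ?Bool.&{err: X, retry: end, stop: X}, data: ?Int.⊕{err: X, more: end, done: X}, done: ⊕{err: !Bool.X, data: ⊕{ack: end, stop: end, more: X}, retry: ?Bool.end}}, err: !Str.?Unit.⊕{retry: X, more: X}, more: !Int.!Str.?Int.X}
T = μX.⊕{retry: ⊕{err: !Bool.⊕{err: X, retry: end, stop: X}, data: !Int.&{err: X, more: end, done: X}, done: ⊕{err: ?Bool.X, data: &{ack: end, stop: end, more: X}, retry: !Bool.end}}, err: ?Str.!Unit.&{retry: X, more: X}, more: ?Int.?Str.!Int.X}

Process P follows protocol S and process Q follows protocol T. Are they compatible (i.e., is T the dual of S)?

NO

μX | μX  ok (rec unchanged)
  &{retry,err,more} | ⊕{retry,err,more}  ok same labels
    [retry]
      &{err,data,done} | ⊕{err,data,done}  ok same labels
        [err]
          ?Bool | !Bool  ok
            &{err,retry,stop} | ⊕{err,retry,stop}  ok same labels
              [err]
                X | X  ok
              [retry]
                end | end  ok
              [stop]
                X | X  ok
        [data]
          ?Int | !Int  ok
            ⊕{err,more,done} | &{err,more,done}  ok same labels
              [err]
                X | X  ok
              [more]
                end | end  ok
              [done]
                X | X  ok
        [done]
          ⊕{err,data,retry} | ⊕{err,data,retry}  ✗ choice polarity not flipped — not dual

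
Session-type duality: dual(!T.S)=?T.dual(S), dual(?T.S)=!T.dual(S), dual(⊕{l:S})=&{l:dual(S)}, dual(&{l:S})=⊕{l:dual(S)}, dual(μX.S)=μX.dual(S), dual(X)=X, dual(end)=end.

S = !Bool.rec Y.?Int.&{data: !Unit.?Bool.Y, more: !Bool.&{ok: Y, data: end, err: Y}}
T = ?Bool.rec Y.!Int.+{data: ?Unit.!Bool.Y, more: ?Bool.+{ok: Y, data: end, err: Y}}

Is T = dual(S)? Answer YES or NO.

YES

!Bool ‖ ?Bool  ✓
  rec Y ‖ rec Y  ✓ (binder kept)
    ?Int ‖ !Int  ✓
      &{data,more} ‖ +{data,more}  ✓ label sets agree
        [data]
          !Unit ‖ ?Unit  ✓
            ?Bool ‖ !Bool  ✓
              Y ‖ Y  ✓
        [more]
          !Bool ‖ ?Bool  ✓
            &{ok,data,err} ‖ +{ok,data,err}  ✓ label sets agree
              [ok]
                Y ‖ Y  ✓
              [data]
                end ‖ end  ✓
              [err]
                Y ‖ Y  ✓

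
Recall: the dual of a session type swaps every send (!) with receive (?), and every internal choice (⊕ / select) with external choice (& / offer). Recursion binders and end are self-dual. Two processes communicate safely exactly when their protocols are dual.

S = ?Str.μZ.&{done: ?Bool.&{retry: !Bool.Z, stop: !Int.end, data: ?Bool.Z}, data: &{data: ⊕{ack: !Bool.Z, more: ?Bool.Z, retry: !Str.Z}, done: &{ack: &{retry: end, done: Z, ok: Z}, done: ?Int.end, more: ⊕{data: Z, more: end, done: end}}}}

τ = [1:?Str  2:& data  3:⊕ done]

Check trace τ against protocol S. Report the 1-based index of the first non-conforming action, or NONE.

step 1: ?Str  ✓  now at μZ.…
step 2: & data  ✓  now at &{data: ⊕{ack: !Bool.μZ.…, more: ?Bool.μZ.…, retry: !Str.μZ.…}, done: &{ack: &{retry: end, done: μZ.…, ok: μZ.…}, done: ?Int.end, more: ⊕{data: μZ.…, more: end, done: end}}}
step 3: got ⊕ done, protocol expects & data or & done  ✗

3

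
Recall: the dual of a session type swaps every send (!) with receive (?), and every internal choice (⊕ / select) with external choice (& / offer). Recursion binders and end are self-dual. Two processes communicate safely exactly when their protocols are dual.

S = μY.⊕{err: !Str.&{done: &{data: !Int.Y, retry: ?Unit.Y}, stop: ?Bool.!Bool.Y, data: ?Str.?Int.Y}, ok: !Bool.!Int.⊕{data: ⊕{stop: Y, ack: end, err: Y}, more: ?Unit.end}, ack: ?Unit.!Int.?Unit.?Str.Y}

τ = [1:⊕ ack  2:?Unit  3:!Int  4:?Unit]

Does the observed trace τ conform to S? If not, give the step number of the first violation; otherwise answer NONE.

NONE

[1] ⊕ ack  ✓  cont: ?Unit.!Int.?Unit.?Str.μY.…
[2] ?Unit  ✓  cont: !Int.?Unit.?Str.μY.…
[3] !Int  ✓  cont: ?Unit.?Str.μY.…
[4] ?Unit  ✓  cont: ?Str.μY.…
trace exhausted — no violation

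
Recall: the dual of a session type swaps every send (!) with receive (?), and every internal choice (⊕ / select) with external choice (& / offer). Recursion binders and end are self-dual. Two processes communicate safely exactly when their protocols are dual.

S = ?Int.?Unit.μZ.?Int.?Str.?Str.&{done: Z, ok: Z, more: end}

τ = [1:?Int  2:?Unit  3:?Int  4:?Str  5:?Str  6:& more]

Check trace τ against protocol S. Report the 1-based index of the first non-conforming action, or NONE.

step 1: ?Int  ✓  cont: ?Unit.μZ.…
step 2: ?Unit  ✓  cont: μZ.…
step 3: ?Int  ✓  cont: ?Str.?Str.&{done: μZ.…, ok: μZ.…, more: end}
step 4: ?Str  ✓  cont: ?Str.&{done: μZ.…, ok: μZ.…, more: end}
step 5: ?Str  ✓  cont: &{done: μZ.…, ok: μZ.…, more: end}
step 6: & more  ✓  cont: end
all 6 steps conform

NONE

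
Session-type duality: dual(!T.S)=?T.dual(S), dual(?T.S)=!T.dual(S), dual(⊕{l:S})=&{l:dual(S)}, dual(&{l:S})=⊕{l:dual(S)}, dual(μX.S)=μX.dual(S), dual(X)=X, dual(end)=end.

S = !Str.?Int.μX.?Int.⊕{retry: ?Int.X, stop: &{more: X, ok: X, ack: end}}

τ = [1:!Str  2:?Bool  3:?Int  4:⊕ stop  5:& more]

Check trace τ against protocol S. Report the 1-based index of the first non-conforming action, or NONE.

@1 !Str  match  now at ?Int.μX.…
@2 got ?Bool, protocol expects ?Int  ✗

2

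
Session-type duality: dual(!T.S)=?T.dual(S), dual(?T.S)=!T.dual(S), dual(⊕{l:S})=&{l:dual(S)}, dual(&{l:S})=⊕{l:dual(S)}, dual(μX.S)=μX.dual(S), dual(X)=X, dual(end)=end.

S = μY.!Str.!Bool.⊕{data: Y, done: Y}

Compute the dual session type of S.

μY = μY  (binder kept)
  !Str = ?Str
    !Bool = ?Bool
      ⊕{data,done} = &{data,done}  (select→offer)
        case data:
          dual(Y) = Y
        case done:
          dual(Y) = Y

μY.?Str.?Bool.&{data: Y, done: Y}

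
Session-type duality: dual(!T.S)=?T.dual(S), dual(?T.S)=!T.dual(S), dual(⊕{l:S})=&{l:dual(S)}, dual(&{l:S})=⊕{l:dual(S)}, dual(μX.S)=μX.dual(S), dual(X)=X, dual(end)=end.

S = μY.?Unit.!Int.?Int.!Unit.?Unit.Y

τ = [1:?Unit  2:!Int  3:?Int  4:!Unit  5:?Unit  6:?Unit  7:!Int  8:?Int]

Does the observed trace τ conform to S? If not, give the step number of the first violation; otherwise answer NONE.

NONE

@1 ?Unit  match  state: !Int.?Int.!Unit.?Unit.μY.…
@2 !Int  match  state: ?Int.!Unit.?Unit.μY.…
@3 ?Int  match  state: !Unit.?Unit.μY.…
@4 !Unit  match  state: ?Unit.μY.…
@5 ?Unit  match  state: μY.…
@6 ?Unit  match  state: !Int.?Int.!Unit.?Unit.μY.…
@7 !Int  match  state: ?Int.!Unit.?Unit.μY.…
@8 ?Int  match  state: !Unit.?Unit.μY.…
trace exhausted — no violation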